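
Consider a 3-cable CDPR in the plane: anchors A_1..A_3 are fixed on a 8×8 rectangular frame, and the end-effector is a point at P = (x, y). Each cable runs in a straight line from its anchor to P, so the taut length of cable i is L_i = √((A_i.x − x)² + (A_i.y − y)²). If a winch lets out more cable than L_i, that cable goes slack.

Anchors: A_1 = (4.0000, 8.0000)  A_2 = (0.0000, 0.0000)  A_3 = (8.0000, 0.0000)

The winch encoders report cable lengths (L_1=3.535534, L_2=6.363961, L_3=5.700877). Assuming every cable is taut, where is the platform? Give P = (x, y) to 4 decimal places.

(4.5000, 4.5000)

each cable: (A_i−P)·(A_i−P) = L_i²; let c_i = ‖A_i‖²−L_i²
c_1 = 16.0000+64.0000−12.5000 = 67.5000
row 1: 8.0000x + 16.0000y = 108.0000  (c_2=-40.5000)
row 2: -8.0000x + 16.0000y = 36.0000  (c_3=31.5000)
Cramer on rows 1–2 → x = 4.5000, y = 4.5000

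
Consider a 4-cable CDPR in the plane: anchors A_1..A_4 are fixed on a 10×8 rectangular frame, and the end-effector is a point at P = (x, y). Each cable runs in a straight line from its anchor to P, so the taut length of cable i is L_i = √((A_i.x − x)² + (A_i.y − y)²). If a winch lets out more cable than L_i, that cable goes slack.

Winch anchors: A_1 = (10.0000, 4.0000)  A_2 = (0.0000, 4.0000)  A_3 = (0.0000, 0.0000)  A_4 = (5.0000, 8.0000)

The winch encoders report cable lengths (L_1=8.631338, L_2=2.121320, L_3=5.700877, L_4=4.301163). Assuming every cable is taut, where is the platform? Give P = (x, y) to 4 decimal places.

(1.5000, 5.5000)

each cable: (A_i−P)·(A_i−P) = L_i²; let c_i = ‖A_i‖²−L_i²
c_1 = 100.0000+16.0000−74.5000 = 41.5000
row 1: 20.0000x + 0.0000y = 30.0000  (c_2=11.5000)
row 2: 20.0000x + 8.0000y = 74.0000  (c_3=-32.5000)
row 3: 10.0000x − 8.0000y = -29.0000  (c_4=70.5000)
Cramer on rows 1–2 → x = 1.5000, y = 5.5000
check cable 4: ‖A_4−P‖² = 18.5000 ≈ L_4² = 18.5000 ✓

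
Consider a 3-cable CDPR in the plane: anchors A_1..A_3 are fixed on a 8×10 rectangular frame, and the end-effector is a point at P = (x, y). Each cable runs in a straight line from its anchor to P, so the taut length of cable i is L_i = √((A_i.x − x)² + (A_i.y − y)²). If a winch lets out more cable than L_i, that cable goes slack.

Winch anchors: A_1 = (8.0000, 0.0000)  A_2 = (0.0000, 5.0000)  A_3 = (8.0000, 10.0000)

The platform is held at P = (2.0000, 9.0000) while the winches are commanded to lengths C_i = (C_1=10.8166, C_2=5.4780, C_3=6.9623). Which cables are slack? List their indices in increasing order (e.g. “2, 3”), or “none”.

2, 3

cable 1: √((6.0000)²+(-9.0000)²)=10.8167, C_1=10.8166: taut
cable 2: √((-2.0000)²+(-4.0000)²)=4.4721, C_2=5.4780: slack
cable 3: √((6.0000)²+(1.0000)²)=6.0828, C_3=6.9623: slack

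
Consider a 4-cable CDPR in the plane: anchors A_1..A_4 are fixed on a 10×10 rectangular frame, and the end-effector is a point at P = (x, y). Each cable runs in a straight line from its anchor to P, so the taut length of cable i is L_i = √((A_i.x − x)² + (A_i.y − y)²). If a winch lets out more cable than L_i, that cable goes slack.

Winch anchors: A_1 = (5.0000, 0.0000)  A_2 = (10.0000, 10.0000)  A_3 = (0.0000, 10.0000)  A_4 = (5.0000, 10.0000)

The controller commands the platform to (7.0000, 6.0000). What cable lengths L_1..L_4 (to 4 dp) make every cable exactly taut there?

L_1: Δ = A_1−P = (-2.0000, -6.0000) → ‖Δ‖ = √40.0000 = 6.3246
L_2: Δ = A_2−P = (3.0000, 4.0000) → ‖Δ‖ = √25.0000 = 5.0000
L_3: Δ = A_3−P = (-7.0000, 4.0000) → ‖Δ‖ = √65.0000 = 8.0623
L_4: Δ = A_4−P = (-2.0000, 4.0000) → ‖Δ‖ = √20.0000 = 4.4721

(6.3246, 5.0000, 8.0623, 4.4721)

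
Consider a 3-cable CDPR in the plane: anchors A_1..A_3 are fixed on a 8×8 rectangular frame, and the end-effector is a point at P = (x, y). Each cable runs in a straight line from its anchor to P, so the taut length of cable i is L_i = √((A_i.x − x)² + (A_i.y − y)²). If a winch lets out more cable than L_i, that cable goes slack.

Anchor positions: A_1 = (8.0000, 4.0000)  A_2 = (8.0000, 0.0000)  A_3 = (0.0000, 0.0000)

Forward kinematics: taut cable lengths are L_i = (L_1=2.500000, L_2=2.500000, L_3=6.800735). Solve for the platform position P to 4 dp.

(6.5000, 2.0000)

each cable: (A_i−P)·(A_i−P) = L_i²; let c_i = ‖A_i‖²−L_i²
c_1 = 64.0000+16.0000−6.2500 = 73.7500
row 1: 0.0000x + 8.0000y = 16.0000  (c_2=57.7500)
row 2: 16.0000x + 8.0000y = 120.0000  (c_3=-46.2500)
Cramer on rows 1–2 → x = 6.5000, y = 2.0000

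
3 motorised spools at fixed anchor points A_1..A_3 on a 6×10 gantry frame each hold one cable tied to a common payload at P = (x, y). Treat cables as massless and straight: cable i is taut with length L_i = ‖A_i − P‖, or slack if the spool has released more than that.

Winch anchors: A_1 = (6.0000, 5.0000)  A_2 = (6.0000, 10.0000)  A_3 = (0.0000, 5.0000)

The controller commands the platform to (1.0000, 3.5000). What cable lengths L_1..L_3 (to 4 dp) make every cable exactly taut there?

(5.2202, 8.2006, 1.8028)

cable 1: Δx=5.0000, Δy=1.5000; L_1 = √(Δx²+Δy²) = 5.2202
cable 2: Δx=5.0000, Δy=6.5000; L_2 = √(Δx²+Δy²) = 8.2006
cable 3: Δx=-1.0000, Δy=1.5000; L_3 = √(Δx²+Δy²) = 1.8028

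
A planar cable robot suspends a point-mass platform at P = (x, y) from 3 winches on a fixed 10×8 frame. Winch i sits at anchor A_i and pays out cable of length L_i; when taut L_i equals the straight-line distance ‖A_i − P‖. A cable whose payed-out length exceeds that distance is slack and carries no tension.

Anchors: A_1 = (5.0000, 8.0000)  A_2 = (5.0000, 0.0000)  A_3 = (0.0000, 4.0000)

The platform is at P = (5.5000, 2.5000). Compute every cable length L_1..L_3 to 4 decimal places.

(5.5227, 2.5495, 5.7009)

L_1 = √((5.0000−5.5000)² + (8.0000−2.5000)²) = 5.5227
L_2 = √((5.0000−5.5000)² + (0.0000−2.5000)²) = 2.5495
L_3 = √((0.0000−5.5000)² + (4.0000−2.5000)²) = 5.7009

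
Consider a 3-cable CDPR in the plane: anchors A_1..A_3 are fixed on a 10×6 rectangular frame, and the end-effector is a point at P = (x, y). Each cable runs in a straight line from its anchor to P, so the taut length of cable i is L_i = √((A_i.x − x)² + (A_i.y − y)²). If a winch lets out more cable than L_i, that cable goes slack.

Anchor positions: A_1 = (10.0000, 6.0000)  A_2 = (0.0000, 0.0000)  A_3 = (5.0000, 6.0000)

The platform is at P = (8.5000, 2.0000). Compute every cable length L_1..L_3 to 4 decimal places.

L_1 = √((10.0000−8.5000)² + (6.0000−2.0000)²) = 4.2720
L_2 = √((0.0000−8.5000)² + (0.0000−2.0000)²) = 8.7321
L_3 = √((5.0000−8.5000)² + (6.0000−2.0000)²) = 5.3151

(4.2720, 8.7321, 5.3151)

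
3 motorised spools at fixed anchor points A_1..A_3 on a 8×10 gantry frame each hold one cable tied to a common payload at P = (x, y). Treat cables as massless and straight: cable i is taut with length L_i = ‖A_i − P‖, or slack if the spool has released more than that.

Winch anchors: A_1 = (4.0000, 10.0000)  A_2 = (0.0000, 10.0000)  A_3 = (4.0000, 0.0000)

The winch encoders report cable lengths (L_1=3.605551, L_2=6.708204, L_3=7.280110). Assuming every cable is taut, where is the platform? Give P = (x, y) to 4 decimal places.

expand ‖A_i−P‖²=L_i² and subtract eq 1 (k_i ≔ ‖A_i‖²−L_i²)
k_1 = 16.0000+100.0000−13.0000 = 103.0000
eq1−eq2 → [8.0000  0.0000]·P = 48.0000
eq1−eq3 → [0.0000  20.0000]·P = 140.0000
2×2 solve → P = (6.0000, 7.0000)

(6.0000, 7.0000)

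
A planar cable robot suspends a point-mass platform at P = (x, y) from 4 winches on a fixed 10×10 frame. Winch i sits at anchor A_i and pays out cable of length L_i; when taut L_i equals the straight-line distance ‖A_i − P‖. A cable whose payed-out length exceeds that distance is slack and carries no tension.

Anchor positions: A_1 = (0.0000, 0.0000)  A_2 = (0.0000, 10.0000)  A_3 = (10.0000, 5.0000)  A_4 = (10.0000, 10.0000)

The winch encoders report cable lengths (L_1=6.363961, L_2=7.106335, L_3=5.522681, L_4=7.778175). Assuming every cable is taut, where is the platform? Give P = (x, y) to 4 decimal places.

(4.5000, 4.5000)

circle eqns → linear via eq_j − eq_1; set c_j = A_j·A_j − L_j²
c_1 = 0.0000+0.0000−40.5000 = -40.5000
0.0000·x − 20.0000·y = c_1−c_2 = -90.0000
-20.0000·x − 10.0000·y = c_1−c_3 = -135.0000
-20.0000·x − 20.0000·y = c_1−c_4 = -180.0000
solve first two rows → x=4.5000, y=4.5000
check cable 4: ‖A_4−P‖² = 60.5000 ≈ L_4² = 60.5000 ✓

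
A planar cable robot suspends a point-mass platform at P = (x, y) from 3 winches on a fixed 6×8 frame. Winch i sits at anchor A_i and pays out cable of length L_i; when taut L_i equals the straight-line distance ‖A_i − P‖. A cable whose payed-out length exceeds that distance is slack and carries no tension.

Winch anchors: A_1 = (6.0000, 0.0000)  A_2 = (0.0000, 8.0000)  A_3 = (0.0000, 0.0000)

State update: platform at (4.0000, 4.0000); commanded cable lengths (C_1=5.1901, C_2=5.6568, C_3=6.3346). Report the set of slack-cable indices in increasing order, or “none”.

1, 3

cable 1: L_1 = ‖A_1−P‖ = 4.4721;  C_1 = 5.1901 → slack
cable 2: L_2 = ‖A_2−P‖ = 5.6569;  C_2 = 5.6568 → taut
cable 3: L_3 = ‖A_3−P‖ = 5.6569;  C_3 = 6.3346 → slack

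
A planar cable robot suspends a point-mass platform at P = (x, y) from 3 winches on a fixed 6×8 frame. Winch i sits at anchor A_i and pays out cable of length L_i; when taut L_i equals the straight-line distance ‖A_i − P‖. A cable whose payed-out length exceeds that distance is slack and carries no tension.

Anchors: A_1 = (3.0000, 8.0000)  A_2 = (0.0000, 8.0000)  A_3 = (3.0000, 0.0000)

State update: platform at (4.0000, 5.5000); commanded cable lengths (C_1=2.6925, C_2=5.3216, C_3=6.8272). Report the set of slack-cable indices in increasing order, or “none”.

2, 3

cable 1: L_1 = ‖A_1−P‖ = 2.6926;  C_1 = 2.6925 → taut
cable 2: L_2 = ‖A_2−P‖ = 4.7170;  C_2 = 5.3216 → slack
cable 3: L_3 = ‖A_3−P‖ = 5.5902;  C_3 = 6.8272 → slack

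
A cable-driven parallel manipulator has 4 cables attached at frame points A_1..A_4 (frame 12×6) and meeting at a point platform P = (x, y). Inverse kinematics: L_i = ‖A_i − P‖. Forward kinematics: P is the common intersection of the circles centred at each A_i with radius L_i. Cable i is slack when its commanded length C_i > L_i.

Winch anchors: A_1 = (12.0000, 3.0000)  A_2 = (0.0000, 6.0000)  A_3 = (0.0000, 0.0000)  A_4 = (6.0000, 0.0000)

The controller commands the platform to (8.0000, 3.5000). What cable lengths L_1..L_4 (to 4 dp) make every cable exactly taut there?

L_1 = √((12.0000−8.0000)² + (3.0000−3.5000)²) = 4.0311
L_2 = √((0.0000−8.0000)² + (6.0000−3.5000)²) = 8.3815
L_3 = √((0.0000−8.0000)² + (0.0000−3.5000)²) = 8.7321
L_4 = √((6.0000−8.0000)² + (0.0000−3.5000)²) = 4.0311

(4.0311, 8.3815, 8.7321, 4.0311)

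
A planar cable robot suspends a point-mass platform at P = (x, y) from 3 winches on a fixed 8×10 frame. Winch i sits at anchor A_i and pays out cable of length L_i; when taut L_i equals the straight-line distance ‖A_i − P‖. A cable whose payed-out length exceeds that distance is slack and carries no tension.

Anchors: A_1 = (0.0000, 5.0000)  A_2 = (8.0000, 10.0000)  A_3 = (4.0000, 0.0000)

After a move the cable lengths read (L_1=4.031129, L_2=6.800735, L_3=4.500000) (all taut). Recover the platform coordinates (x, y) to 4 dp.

each cable: (A_i−P)·(A_i−P) = L_i²; let k_i = ‖A_i‖²−L_i²
k_1 = 0.0000+25.0000−16.2500 = 8.7500
row 1: -16.0000x − 10.0000y = -109.0000  (k_2=117.7500)
row 2: -8.0000x + 10.0000y = 13.0000  (k_3=-4.2500)
Cramer on rows 1–2 → x = 4.0000, y = 4.5000

(4.0000, 4.5000)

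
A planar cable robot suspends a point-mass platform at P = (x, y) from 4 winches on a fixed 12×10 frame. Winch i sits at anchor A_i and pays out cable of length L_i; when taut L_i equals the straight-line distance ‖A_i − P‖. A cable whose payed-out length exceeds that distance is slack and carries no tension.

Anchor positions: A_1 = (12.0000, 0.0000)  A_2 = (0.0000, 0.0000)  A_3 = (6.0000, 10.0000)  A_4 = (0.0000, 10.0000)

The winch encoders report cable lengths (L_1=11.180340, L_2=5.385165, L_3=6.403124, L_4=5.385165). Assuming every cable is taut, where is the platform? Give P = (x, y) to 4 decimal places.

circle eqns → linear via eq_j − eq_1; set q_j = A_j·A_j − L_j²
q_1 = 144.0000+0.0000−125.0000 = 19.0000
24.0000·x + 0.0000·y = q_1−q_2 = 48.0000
12.0000·x − 20.0000·y = q_1−q_3 = -76.0000
24.0000·x − 20.0000·y = q_1−q_4 = -52.0000
solve first two rows → x=2.0000, y=5.0000
check cable 4: ‖A_4−P‖² = 29.0000 ≈ L_4² = 29.0000 ✓

(2.0000, 5.0000)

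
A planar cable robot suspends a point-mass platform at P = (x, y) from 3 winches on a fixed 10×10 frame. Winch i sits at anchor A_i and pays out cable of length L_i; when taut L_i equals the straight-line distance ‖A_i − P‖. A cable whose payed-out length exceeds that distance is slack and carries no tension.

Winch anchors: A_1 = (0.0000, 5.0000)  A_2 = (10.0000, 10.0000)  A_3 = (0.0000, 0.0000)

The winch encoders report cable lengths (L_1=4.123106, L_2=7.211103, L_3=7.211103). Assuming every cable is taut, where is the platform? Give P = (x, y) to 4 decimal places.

expand ‖A_i−P‖²=L_i² and subtract eq 1 (k_i ≔ ‖A_i‖²−L_i²)
k_1 = 0.0000+25.0000−17.0000 = 8.0000
eq1−eq2 → [-20.0000  -10.0000]·P = -140.0000
eq1−eq3 → [0.0000  10.0000]·P = 60.0000
2×2 solve → P = (4.0000, 6.0000)

(4.0000, 6.0000)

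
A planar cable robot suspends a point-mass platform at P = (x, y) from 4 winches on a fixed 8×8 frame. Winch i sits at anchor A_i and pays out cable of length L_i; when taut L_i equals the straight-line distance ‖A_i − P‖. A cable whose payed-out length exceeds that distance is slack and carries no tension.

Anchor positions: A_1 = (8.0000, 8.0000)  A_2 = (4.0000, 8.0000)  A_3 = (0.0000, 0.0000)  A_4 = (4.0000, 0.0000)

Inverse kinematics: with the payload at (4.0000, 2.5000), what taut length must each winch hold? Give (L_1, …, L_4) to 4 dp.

L_1 = √((8.0000−4.0000)² + (8.0000−2.5000)²) = 6.8007
L_2 = √((4.0000−4.0000)² + (8.0000−2.5000)²) = 5.5000
L_3 = √((0.0000−4.0000)² + (0.0000−2.5000)²) = 4.7170
L_4 = √((4.0000−4.0000)² + (0.0000−2.5000)²) = 2.5000

(6.8007, 5.5000, 4.7170, 2.5000)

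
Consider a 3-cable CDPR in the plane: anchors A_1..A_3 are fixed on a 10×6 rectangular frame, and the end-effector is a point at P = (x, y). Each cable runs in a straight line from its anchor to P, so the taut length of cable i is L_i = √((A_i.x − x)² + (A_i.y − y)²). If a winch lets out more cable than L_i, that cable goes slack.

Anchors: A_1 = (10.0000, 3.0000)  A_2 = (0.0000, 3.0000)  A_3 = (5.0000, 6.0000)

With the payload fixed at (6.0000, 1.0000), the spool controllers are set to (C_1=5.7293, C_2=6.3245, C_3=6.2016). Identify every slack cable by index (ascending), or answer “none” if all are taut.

1, 3

cable 1: √((4.0000)²+(2.0000)²)=4.4721, C_1=5.7293: slack
cable 2: √((-6.0000)²+(2.0000)²)=6.3246, C_2=6.3245: taut
cable 3: √((-1.0000)²+(5.0000)²)=5.0990, C_3=6.2016: slack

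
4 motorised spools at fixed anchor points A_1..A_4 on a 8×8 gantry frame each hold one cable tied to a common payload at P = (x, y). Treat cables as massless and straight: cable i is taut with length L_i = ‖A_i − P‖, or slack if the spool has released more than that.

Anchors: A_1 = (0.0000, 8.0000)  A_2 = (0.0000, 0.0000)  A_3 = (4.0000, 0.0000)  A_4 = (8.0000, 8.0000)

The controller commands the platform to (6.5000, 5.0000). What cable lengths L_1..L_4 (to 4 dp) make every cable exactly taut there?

(7.1589, 8.2006, 5.5902, 3.3541)

L_1 = √((0.0000−6.5000)² + (8.0000−5.0000)²) = 7.1589
L_2 = √((0.0000−6.5000)² + (0.0000−5.0000)²) = 8.2006
L_3 = √((4.0000−6.5000)² + (0.0000−5.0000)²) = 5.5902
L_4 = √((8.0000−6.5000)² + (8.0000−5.0000)²) = 3.3541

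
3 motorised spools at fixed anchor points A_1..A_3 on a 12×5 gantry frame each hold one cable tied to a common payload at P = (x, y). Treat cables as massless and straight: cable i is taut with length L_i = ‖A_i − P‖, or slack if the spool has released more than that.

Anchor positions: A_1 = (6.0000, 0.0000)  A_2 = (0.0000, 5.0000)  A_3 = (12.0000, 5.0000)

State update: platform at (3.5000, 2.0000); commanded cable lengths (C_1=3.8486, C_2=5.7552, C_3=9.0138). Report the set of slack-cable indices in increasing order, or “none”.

1, 2

i=1: geometric 3.2016 vs commanded 3.8486 ⇒ slack
i=2: geometric 4.6098 vs commanded 5.7552 ⇒ slack
i=3: geometric 9.0139 vs commanded 9.0138 ⇒ taut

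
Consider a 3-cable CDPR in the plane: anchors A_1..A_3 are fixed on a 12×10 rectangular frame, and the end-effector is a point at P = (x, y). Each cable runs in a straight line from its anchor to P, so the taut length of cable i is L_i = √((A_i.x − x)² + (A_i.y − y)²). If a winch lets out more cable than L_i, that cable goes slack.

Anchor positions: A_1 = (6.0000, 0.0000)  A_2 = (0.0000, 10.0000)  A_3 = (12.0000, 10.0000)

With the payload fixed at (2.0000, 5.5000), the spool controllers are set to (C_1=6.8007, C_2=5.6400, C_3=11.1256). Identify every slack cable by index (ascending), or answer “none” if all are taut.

2, 3

cable 1: √((4.0000)²+(-5.5000)²)=6.8007, C_1=6.8007: taut
cable 2: √((-2.0000)²+(4.5000)²)=4.9244, C_2=5.6400: slack
cable 3: √((10.0000)²+(4.5000)²)=10.9659, C_3=11.1256: slack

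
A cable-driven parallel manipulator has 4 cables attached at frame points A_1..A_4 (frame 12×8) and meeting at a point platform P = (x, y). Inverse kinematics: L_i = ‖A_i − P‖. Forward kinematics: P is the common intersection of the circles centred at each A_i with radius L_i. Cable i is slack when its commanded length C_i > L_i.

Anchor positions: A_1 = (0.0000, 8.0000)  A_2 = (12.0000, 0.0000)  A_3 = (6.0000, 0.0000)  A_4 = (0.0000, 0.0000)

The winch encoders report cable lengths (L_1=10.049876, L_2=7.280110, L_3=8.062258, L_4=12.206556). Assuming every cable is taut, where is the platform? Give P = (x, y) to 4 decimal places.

each cable: (A_i−P)·(A_i−P) = L_i²; let q_i = ‖A_i‖²−L_i²
q_1 = 0.0000+64.0000−101.0000 = -37.0000
row 1: -24.0000x + 16.0000y = -128.0000  (q_2=91.0000)
row 2: -12.0000x + 16.0000y = -8.0000  (q_3=-29.0000)
row 3: 0.0000x + 16.0000y = 112.0000  (q_4=-149.0000)
Cramer on rows 1–2 → x = 10.0000, y = 7.0000
check cable 4: ‖A_4−P‖² = 149.0000 ≈ L_4² = 149.0000 ✓

(10.0000, 7.0000)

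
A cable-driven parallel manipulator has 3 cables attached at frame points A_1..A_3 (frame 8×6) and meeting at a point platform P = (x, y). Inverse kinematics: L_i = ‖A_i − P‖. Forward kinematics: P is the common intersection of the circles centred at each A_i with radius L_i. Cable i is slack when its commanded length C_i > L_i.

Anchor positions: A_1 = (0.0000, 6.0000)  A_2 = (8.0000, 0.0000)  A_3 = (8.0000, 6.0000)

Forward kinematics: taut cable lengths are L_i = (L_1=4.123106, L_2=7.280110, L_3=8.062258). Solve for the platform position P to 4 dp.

(1.0000, 2.0000)

circle eqns → linear via eq_j − eq_1; set c_j = A_j·A_j − L_j²
c_1 = 0.0000+36.0000−17.0000 = 19.0000
-16.0000·x + 12.0000·y = c_1−c_2 = 8.0000
-16.0000·x + 0.0000·y = c_1−c_3 = -16.0000
solve first two rows → x=1.0000, y=2.0000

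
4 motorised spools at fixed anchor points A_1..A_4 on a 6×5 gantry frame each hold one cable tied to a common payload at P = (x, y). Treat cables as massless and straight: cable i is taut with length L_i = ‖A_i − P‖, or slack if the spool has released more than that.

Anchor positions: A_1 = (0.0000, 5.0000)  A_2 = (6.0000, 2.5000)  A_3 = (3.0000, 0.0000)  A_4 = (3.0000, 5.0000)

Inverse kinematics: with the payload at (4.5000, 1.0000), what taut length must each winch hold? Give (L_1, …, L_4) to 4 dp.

L_1 = √((0.0000−4.5000)² + (5.0000−1.0000)²) = 6.0208
L_2 = √((6.0000−4.5000)² + (2.5000−1.0000)²) = 2.1213
L_3 = √((3.0000−4.5000)² + (0.0000−1.0000)²) = 1.8028
L_4 = √((3.0000−4.5000)² + (5.0000−1.0000)²) = 4.2720

(6.0208, 2.1213, 1.8028, 4.2720)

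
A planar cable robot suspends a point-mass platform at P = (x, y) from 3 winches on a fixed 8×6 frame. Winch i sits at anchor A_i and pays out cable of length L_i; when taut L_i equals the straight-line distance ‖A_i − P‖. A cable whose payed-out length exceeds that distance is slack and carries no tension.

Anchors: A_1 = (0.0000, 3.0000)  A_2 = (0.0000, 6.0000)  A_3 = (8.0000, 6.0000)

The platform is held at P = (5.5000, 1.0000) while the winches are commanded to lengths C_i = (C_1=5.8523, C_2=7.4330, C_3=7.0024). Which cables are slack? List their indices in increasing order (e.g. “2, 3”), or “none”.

cable 1: L_1 = ‖A_1−P‖ = 5.8523;  C_1 = 5.8523 → taut
cable 2: L_2 = ‖A_2−P‖ = 7.4330;  C_2 = 7.4330 → taut
cable 3: L_3 = ‖A_3−P‖ = 5.5902;  C_3 = 7.0024 → slack

3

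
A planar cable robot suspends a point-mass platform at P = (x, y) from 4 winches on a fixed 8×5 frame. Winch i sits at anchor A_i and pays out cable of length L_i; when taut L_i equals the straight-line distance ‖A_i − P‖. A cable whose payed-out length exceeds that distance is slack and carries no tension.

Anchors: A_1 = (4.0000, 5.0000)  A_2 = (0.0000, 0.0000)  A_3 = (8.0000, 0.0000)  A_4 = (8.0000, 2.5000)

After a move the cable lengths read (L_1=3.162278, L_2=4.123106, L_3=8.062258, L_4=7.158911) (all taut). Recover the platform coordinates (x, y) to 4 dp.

circle eqns → linear via eq_j − eq_1; set c_j = A_j·A_j − L_j²
c_1 = 16.0000+25.0000−10.0000 = 31.0000
8.0000·x + 10.0000·y = c_1−c_2 = 48.0000
-8.0000·x + 10.0000·y = c_1−c_3 = 32.0000
-8.0000·x + 5.0000·y = c_1−c_4 = 12.0000
solve first two rows → x=1.0000, y=4.0000
check cable 4: ‖A_4−P‖² = 51.2500 ≈ L_4² = 51.2500 ✓

(1.0000, 4.0000)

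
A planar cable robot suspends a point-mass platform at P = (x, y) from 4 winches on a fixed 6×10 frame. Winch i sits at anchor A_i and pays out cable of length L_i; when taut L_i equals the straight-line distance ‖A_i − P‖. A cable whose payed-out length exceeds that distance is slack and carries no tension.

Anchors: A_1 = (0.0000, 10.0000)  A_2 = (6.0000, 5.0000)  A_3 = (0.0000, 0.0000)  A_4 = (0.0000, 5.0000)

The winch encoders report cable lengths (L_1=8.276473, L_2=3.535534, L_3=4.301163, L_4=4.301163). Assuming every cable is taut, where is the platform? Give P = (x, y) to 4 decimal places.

expand ‖A_i−P‖²=L_i² and subtract eq 1 (k_i ≔ ‖A_i‖²−L_i²)
k_1 = 0.0000+100.0000−68.5000 = 31.5000
eq1−eq2 → [-12.0000  10.0000]·P = -17.0000
eq1−eq3 → [0.0000  20.0000]·P = 50.0000
eq1−eq4 → [0.0000  10.0000]·P = 25.0000
2×2 solve → P = (3.5000, 2.5000)
check cable 4: ‖A_4−P‖² = 18.5000 ≈ L_4² = 18.5000 ✓

(3.5000, 2.5000)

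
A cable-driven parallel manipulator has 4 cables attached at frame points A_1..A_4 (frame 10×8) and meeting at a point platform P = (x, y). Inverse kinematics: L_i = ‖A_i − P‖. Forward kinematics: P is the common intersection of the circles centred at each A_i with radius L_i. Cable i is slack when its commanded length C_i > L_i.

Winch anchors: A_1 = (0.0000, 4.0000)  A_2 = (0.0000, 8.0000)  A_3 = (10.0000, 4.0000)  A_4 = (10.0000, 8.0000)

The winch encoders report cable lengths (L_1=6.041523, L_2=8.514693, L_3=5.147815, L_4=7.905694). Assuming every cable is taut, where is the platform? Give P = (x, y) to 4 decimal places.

(5.5000, 1.5000)

circle eqns → linear via eq_j − eq_1; set k_j = A_j·A_j − L_j²
k_1 = 0.0000+16.0000−36.5000 = -20.5000
0.0000·x − 8.0000·y = k_1−k_2 = -12.0000
-20.0000·x + 0.0000·y = k_1−k_3 = -110.0000
-20.0000·x − 8.0000·y = k_1−k_4 = -122.0000
solve first two rows → x=5.5000, y=1.5000
check cable 4: ‖A_4−P‖² = 62.5000 ≈ L_4² = 62.5000 ✓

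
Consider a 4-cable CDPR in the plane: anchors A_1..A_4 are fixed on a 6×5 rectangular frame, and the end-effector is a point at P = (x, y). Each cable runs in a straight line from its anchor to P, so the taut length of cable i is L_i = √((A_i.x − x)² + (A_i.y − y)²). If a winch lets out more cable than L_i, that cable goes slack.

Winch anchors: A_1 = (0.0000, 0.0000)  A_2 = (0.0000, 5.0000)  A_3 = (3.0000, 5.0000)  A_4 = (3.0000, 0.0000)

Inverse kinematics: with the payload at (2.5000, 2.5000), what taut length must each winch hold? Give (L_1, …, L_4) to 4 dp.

(3.5355, 3.5355, 2.5495, 2.5495)

L_1 = √((0.0000−2.5000)² + (0.0000−2.5000)²) = 3.5355
L_2 = √((0.0000−2.5000)² + (5.0000−2.5000)²) = 3.5355
L_3 = √((3.0000−2.5000)² + (5.0000−2.5000)²) = 2.5495
L_4 = √((3.0000−2.5000)² + (0.0000−2.5000)²) = 2.5495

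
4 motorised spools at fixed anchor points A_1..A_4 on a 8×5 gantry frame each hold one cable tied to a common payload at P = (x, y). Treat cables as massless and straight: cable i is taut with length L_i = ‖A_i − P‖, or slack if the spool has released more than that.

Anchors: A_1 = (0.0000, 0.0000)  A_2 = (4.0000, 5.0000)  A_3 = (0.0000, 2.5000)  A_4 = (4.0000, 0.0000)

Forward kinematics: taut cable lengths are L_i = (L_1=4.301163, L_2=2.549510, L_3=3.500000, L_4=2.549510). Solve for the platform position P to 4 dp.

(3.5000, 2.5000)

expand ‖A_i−P‖²=L_i² and subtract eq 1 (q_i ≔ ‖A_i‖²−L_i²)
q_1 = 0.0000+0.0000−18.5000 = -18.5000
eq1−eq2 → [-8.0000  -10.0000]·P = -53.0000
eq1−eq3 → [0.0000  -5.0000]·P = -12.5000
eq1−eq4 → [-8.0000  0.0000]·P = -28.0000
2×2 solve → P = (3.5000, 2.5000)
check cable 4: ‖A_4−P‖² = 6.5000 ≈ L_4² = 6.5000 ✓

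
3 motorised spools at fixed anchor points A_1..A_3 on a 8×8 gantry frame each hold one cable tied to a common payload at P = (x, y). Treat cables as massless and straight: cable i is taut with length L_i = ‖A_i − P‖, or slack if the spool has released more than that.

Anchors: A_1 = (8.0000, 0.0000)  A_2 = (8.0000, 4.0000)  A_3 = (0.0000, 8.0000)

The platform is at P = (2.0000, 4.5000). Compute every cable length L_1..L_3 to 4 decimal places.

L_1 = √((8.0000−2.0000)² + (0.0000−4.5000)²) = 7.5000
L_2 = √((8.0000−2.0000)² + (4.0000−4.5000)²) = 6.0208
L_3 = √((0.0000−2.0000)² + (8.0000−4.5000)²) = 4.0311

(7.5000, 6.0208, 4.0311)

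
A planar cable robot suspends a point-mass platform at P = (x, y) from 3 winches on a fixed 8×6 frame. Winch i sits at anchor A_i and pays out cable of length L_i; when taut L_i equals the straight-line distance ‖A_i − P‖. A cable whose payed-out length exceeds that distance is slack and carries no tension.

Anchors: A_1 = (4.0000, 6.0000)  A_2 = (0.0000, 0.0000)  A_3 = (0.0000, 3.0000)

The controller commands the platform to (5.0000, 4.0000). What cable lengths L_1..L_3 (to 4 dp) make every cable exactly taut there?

(2.2361, 6.4031, 5.0990)

L_1 = √((4.0000−5.0000)² + (6.0000−4.0000)²) = 2.2361
L_2 = √((0.0000−5.0000)² + (0.0000−4.0000)²) = 6.4031
L_3 = √((0.0000−5.0000)² + (3.0000−4.0000)²) = 5.0990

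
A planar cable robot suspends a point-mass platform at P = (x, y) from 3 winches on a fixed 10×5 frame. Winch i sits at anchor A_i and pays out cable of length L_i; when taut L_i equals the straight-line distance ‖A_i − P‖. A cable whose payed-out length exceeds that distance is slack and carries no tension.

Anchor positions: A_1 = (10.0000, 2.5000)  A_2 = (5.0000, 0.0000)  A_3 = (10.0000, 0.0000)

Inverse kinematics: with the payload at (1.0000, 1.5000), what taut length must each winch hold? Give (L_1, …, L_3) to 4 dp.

(9.0554, 4.2720, 9.1241)

L_1: Δ = A_1−P = (9.0000, 1.0000) → ‖Δ‖ = √82.0000 = 9.0554
L_2: Δ = A_2−P = (4.0000, -1.5000) → ‖Δ‖ = √18.2500 = 4.2720
L_3: Δ = A_3−P = (9.0000, -1.5000) → ‖Δ‖ = √83.2500 = 9.1241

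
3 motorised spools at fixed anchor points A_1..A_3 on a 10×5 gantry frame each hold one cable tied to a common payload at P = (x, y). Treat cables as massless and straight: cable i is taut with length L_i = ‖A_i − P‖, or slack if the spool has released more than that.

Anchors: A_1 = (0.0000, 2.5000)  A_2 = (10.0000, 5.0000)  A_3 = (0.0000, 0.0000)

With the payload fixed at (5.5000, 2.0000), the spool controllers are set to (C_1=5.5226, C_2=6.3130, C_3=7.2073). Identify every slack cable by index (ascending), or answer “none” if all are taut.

i=1: geometric 5.5227 vs commanded 5.5226 ⇒ taut
i=2: geometric 5.4083 vs commanded 6.3130 ⇒ slack
i=3: geometric 5.8523 vs commanded 7.2073 ⇒ slack

2, 3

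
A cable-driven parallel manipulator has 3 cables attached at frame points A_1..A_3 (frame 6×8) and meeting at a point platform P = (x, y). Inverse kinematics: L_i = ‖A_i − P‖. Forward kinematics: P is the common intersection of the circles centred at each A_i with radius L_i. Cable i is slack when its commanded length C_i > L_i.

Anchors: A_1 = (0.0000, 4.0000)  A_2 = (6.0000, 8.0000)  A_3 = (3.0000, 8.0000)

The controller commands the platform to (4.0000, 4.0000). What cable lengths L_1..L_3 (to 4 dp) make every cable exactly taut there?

L_1: Δ = A_1−P = (-4.0000, 0.0000) → ‖Δ‖ = √16.0000 = 4.0000
L_2: Δ = A_2−P = (2.0000, 4.0000) → ‖Δ‖ = √20.0000 = 4.4721
L_3: Δ = A_3−P = (-1.0000, 4.0000) → ‖Δ‖ = √17.0000 = 4.1231

(4.0000, 4.4721, 4.1231)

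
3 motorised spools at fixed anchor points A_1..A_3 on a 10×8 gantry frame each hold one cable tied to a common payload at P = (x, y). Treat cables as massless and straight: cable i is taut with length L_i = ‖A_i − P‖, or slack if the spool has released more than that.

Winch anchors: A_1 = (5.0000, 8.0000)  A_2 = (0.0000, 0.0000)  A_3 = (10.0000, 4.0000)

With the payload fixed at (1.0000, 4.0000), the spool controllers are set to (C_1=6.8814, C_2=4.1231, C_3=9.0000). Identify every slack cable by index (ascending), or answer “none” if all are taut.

cable 1: √((4.0000)²+(4.0000)²)=5.6569, C_1=6.8814: slack
cable 2: √((-1.0000)²+(-4.0000)²)=4.1231, C_2=4.1231: taut
cable 3: √((9.0000)²+(0.0000)²)=9.0000, C_3=9.0000: taut

1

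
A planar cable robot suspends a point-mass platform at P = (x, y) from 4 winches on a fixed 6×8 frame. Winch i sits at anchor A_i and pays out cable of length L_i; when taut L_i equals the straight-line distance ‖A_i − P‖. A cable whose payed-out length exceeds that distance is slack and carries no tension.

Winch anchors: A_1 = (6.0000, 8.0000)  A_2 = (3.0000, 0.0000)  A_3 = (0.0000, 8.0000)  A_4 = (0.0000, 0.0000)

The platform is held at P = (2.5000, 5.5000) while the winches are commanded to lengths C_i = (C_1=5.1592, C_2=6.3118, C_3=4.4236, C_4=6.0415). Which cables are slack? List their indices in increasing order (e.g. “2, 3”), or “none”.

cable 1: √((3.5000)²+(2.5000)²)=4.3012, C_1=5.1592: slack
cable 2: √((0.5000)²+(-5.5000)²)=5.5227, C_2=6.3118: slack
cable 3: √((-2.5000)²+(2.5000)²)=3.5355, C_3=4.4236: slack
cable 4: √((-2.5000)²+(-5.5000)²)=6.0415, C_4=6.0415: taut

1, 2, 3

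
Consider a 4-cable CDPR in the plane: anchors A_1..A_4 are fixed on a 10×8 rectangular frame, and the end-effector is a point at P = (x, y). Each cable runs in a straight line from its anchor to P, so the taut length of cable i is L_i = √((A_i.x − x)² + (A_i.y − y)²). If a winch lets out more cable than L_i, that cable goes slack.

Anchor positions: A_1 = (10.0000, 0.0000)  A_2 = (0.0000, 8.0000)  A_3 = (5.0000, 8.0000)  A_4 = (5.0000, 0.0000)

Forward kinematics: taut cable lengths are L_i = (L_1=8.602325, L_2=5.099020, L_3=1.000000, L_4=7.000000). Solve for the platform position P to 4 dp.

each cable: (A_i−P)·(A_i−P) = L_i²; let q_i = ‖A_i‖²−L_i²
q_1 = 100.0000+0.0000−74.0000 = 26.0000
row 1: 20.0000x − 16.0000y = -12.0000  (q_2=38.0000)
row 2: 10.0000x − 16.0000y = -62.0000  (q_3=88.0000)
row 3: 10.0000x + 0.0000y = 50.0000  (q_4=-24.0000)
Cramer on rows 1–2 → x = 5.0000, y = 7.0000
check cable 4: ‖A_4−P‖² = 49.0000 ≈ L_4² = 49.0000 ✓

(5.0000, 7.0000)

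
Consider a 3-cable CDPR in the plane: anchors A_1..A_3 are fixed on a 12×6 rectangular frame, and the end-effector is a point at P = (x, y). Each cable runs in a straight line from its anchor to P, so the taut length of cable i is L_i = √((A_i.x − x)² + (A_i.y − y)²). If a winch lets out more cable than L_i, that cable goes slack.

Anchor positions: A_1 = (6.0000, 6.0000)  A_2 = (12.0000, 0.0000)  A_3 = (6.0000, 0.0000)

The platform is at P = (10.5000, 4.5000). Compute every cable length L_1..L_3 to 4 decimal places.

(4.7434, 4.7434, 6.3640)

L_1: Δ = A_1−P = (-4.5000, 1.5000) → ‖Δ‖ = √22.5000 = 4.7434
L_2: Δ = A_2−P = (1.5000, -4.5000) → ‖Δ‖ = √22.5000 = 4.7434
L_3: Δ = A_3−P = (-4.5000, -4.5000) → ‖Δ‖ = √40.5000 = 6.3640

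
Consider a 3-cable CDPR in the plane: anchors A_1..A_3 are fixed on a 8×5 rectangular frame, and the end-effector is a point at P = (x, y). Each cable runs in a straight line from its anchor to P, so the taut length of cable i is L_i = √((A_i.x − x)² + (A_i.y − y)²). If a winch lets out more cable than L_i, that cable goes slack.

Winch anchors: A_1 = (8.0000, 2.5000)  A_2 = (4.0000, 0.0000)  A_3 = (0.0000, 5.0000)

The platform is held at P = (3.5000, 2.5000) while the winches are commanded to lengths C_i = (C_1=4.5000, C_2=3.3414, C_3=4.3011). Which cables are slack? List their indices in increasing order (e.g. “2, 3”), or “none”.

i=1: geometric 4.5000 vs commanded 4.5000 ⇒ taut
i=2: geometric 2.5495 vs commanded 3.3414 ⇒ slack
i=3: geometric 4.3012 vs commanded 4.3011 ⇒ taut

2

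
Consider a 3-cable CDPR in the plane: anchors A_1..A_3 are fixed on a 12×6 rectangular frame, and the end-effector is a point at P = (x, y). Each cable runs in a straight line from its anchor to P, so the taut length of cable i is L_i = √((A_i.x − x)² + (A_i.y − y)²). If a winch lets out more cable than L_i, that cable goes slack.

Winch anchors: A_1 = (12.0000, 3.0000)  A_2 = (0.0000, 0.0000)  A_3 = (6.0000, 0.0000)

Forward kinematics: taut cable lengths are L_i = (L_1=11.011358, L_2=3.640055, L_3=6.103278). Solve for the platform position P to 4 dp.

(1.0000, 3.5000)

expand ‖A_i−P‖²=L_i² and subtract eq 1 (c_i ≔ ‖A_i‖²−L_i²)
c_1 = 144.0000+9.0000−121.2500 = 31.7500
eq1−eq2 → [24.0000  6.0000]·P = 45.0000
eq1−eq3 → [12.0000  6.0000]·P = 33.0000
2×2 solve → P = (1.0000, 3.5000)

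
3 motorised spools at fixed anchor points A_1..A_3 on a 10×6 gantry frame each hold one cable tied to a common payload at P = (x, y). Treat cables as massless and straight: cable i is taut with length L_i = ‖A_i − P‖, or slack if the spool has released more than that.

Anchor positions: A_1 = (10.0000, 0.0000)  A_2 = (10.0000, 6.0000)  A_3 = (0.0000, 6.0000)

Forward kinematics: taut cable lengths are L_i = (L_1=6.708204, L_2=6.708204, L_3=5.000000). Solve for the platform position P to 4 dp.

circle eqns → linear via eq_j − eq_1; set c_j = A_j·A_j − L_j²
c_1 = 100.0000+0.0000−45.0000 = 55.0000
0.0000·x − 12.0000·y = c_1−c_2 = -36.0000
20.0000·x − 12.0000·y = c_1−c_3 = 44.0000
solve first two rows → x=4.0000, y=3.0000

(4.0000, 3.0000)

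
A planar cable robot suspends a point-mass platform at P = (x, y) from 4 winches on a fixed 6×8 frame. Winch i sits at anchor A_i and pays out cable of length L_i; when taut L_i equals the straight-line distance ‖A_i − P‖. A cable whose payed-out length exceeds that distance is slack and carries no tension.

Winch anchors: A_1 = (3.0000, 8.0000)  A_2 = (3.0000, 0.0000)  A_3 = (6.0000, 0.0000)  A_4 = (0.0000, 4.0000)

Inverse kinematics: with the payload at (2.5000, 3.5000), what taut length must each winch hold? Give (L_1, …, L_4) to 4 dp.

L_1 = √((3.0000−2.5000)² + (8.0000−3.5000)²) = 4.5277
L_2 = √((3.0000−2.5000)² + (0.0000−3.5000)²) = 3.5355
L_3 = √((6.0000−2.5000)² + (0.0000−3.5000)²) = 4.9497
L_4 = √((0.0000−2.5000)² + (4.0000−3.5000)²) = 2.5495

(4.5277, 3.5355, 4.9497, 2.5495)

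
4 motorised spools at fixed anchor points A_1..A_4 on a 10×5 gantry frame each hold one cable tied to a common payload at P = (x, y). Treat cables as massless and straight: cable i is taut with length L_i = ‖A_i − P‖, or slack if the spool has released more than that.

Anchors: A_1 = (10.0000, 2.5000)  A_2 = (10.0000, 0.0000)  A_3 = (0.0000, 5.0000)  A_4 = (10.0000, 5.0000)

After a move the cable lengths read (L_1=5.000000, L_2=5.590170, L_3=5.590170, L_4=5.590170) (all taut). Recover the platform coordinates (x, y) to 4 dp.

(5.0000, 2.5000)

expand ‖A_i−P‖²=L_i² and subtract eq 1 (q_i ≔ ‖A_i‖²−L_i²)
q_1 = 100.0000+6.2500−25.0000 = 81.2500
eq1−eq2 → [0.0000  5.0000]·P = 12.5000
eq1−eq3 → [20.0000  -5.0000]·P = 87.5000
eq1−eq4 → [0.0000  -5.0000]·P = -12.5000
2×2 solve → P = (5.0000, 2.5000)
check cable 4: ‖A_4−P‖² = 31.2500 ≈ L_4² = 31.2500 ✓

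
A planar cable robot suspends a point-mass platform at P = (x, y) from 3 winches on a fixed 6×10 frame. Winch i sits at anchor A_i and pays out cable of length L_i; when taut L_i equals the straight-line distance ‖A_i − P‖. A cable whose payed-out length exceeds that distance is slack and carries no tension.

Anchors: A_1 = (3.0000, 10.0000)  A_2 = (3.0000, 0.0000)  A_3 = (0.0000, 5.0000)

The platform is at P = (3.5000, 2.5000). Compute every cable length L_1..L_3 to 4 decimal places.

(7.5166, 2.5495, 4.3012)

L_1: Δ = A_1−P = (-0.5000, 7.5000) → ‖Δ‖ = √56.5000 = 7.5166
L_2: Δ = A_2−P = (-0.5000, -2.5000) → ‖Δ‖ = √6.5000 = 2.5495
L_3: Δ = A_3−P = (-3.5000, 2.5000) → ‖Δ‖ = √18.5000 = 4.3012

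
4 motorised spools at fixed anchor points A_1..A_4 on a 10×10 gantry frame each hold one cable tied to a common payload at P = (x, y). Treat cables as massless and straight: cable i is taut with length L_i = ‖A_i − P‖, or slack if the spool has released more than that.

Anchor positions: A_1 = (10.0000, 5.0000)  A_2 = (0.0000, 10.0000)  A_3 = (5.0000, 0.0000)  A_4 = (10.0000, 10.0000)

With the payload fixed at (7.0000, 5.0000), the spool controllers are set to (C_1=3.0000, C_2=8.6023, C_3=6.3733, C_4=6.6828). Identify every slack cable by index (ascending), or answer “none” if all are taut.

i=1: geometric 3.0000 vs commanded 3.0000 ⇒ taut
i=2: geometric 8.6023 vs commanded 8.6023 ⇒ taut
i=3: geometric 5.3852 vs commanded 6.3733 ⇒ slack
i=4: geometric 5.8310 vs commanded 6.6828 ⇒ slack

3, 4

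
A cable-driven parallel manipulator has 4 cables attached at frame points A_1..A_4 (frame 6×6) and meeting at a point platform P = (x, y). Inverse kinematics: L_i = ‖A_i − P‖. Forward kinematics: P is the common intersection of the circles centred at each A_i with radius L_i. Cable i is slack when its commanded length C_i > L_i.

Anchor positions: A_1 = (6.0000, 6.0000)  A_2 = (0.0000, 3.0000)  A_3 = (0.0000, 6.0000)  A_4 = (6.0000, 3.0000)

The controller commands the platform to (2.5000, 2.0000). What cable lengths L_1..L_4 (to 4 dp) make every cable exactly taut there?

cable 1: Δx=3.5000, Δy=4.0000; L_1 = √(Δx²+Δy²) = 5.3151
cable 2: Δx=-2.5000, Δy=1.0000; L_2 = √(Δx²+Δy²) = 2.6926
cable 3: Δx=-2.5000, Δy=4.0000; L_3 = √(Δx²+Δy²) = 4.7170
cable 4: Δx=3.5000, Δy=1.0000; L_4 = √(Δx²+Δy²) = 3.6401

(5.3151, 2.6926, 4.7170, 3.6401)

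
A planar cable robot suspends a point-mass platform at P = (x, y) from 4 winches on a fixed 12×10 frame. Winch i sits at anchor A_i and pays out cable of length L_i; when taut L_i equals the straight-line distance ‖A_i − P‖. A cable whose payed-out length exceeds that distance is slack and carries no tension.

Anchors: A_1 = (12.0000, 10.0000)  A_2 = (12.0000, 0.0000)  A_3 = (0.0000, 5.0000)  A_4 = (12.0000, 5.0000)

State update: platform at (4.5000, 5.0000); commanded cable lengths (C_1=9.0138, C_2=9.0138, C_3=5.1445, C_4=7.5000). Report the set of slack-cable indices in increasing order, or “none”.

3

cable 1: L_1 = ‖A_1−P‖ = 9.0139;  C_1 = 9.0138 → taut
cable 2: L_2 = ‖A_2−P‖ = 9.0139;  C_2 = 9.0138 → taut
cable 3: L_3 = ‖A_3−P‖ = 4.5000;  C_3 = 5.1445 → slack
cable 4: L_4 = ‖A_4−P‖ = 7.5000;  C_4 = 7.5000 → taut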